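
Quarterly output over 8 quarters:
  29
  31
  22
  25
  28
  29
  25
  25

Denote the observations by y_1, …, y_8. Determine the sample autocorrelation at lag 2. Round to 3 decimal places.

Mean ȳ = (29 + 31 + 22 + 25 + 28 + 29 + 25 + 25)/8 = 26.7500
Deviations from mean: 2.2500, 4.2500, -4.7500, -1.7500, 1.2500, 2.2500, -1.7500, -1.7500
Numerator Σ_{t=1}^{6}(y_t−ȳ)(y_{t+2}−ȳ) = -34.1250
Denominator Σ(y_t−ȳ)² = 61.5000
r_2 = -34.1250 / 61.5000 = -0.555

-0.555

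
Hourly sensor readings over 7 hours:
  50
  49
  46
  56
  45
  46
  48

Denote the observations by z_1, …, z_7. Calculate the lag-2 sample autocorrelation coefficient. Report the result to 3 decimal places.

-0.100

Mean z̄ = (50 + 49 + 46 + 56 + 45 + 46 + 48)/7 = 48.5714
Deviations from mean: 1.4286, 0.4286, -2.5714, 7.4286, -3.5714, -2.5714, -0.5714
Σ(z_t−z̄)(z_{t+2}−z̄) = (-3.6735) + (3.1837) + (9.1837) + (-19.1020) + (2.0408) = -8.3673
Denominator Σ(z_t−z̄)² = 83.7143
r_2 = -8.3673 / 83.7143 = -0.100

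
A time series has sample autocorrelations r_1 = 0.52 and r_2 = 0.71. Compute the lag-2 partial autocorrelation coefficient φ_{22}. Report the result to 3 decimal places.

φ_{22} = (r_2 − r_1²) / (1 − r_1²)
r_1² = (0.52)² = 0.2704
Numerator = 0.71 − 0.2704 = 0.4396; denominator = 1 − 0.2704 = 0.7296
φ_{22} = 0.4396 / 0.7296 = 0.603

0.603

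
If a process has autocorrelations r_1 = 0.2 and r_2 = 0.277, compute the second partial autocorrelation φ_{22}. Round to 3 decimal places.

0.247

φ_{22} = (r_2 − r_1²) / (1 − r_1²)
r_1² = (0.2)² = 0.04
Numerator = 0.277 − 0.0400 = 0.2370; denominator = 1 − 0.0400 = 0.9600
φ_{22} = 0.2370 / 0.9600 = 0.247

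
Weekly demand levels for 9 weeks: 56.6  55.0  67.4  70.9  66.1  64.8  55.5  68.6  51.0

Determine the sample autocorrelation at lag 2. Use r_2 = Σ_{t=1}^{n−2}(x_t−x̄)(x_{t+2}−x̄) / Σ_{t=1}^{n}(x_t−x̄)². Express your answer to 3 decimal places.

Mean x̄ = (56.6 + 55.0 + 67.4 + 70.9 + 66.1 + 64.8 + 55.5 + 68.6 + 51.0)/9 = 61.7667
Σ(x_t−x̄)(x_{t+2}−x̄) = (-29.1056) + (-61.8022) + (24.4111) + (27.7044) + (-27.1556) + (20.7278) + (67.4711) = 22.2511
Denominator Σ(x_t−x̄)² = 417.5000
r_2 = 22.2511 / 417.5000 = 0.053

0.053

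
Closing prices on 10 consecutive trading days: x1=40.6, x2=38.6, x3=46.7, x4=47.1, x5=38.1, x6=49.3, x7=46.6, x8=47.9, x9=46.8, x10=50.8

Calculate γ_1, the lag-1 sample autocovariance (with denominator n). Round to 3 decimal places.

0.353

Mean x̄ = (40.6 + 38.6 + 46.7 + 47.1 + 38.1 + 49.3 + 46.6 + 47.9 + 46.8 + 50.8)/10 = 45.2500
Σ_{t=1}^{9}(x_t−x̄)(x_{t+1}−x̄) = 3.5325
γ_1 = 3.5325 / 10 = 0.353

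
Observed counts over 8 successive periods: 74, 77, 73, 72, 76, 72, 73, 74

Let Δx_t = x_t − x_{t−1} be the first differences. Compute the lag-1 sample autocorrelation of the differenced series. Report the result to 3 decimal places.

-0.517

First differences Δx: 3, -4, -1, 4, -4, 1, 1
Mean of differences = 0.0000
Numerator Σ(Δx_t−Δx̄)(Δx_{t+1}−Δx̄) = -31.0000
Denominator Σ(Δx_t−Δx̄)² = 60.0000
r_1(Δx) = -31.0000 / 60.0000 = -0.517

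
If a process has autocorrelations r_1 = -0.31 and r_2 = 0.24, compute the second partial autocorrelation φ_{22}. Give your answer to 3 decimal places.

φ_{22} = (r_2 − r_1²) / (1 − r_1²)
r_1² = (-0.31)² = 0.0961
Numerator = 0.24 − 0.0961 = 0.1439; denominator = 1 − 0.0961 = 0.9039
φ_{22} = 0.1439 / 0.9039 = 0.159

0.159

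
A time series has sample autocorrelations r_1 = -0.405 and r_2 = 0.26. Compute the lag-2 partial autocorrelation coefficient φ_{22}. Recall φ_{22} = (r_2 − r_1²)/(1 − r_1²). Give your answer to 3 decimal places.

φ_{22} = (r_2 − r_1²) / (1 − r_1²)
r_1² = (-0.405)² = 0.164025
Numerator = 0.26 − 0.1640 = 0.0960; denominator = 1 − 0.1640 = 0.8360
φ_{22} = 0.0960 / 0.8360 = 0.115

0.115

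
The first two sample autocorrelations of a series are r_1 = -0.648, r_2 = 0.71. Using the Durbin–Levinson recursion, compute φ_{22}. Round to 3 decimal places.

φ_{22} = (r_2 − r_1²) / (1 − r_1²)
r_1² = (-0.648)² = 0.419904
Numerator = 0.71 − 0.4199 = 0.2901; denominator = 1 − 0.4199 = 0.5801
φ_{22} = 0.2901 / 0.5801 = 0.500

0.500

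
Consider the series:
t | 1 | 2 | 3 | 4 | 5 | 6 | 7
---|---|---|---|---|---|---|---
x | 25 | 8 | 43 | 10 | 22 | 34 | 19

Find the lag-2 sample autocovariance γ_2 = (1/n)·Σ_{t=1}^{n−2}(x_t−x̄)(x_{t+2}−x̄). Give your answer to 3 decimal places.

10.857

Mean x̄ = (25 + 8 + 43 + 10 + 22 + 34 + 19)/7 = 23.0000
Σ_{t=1}^{5}(x_t−x̄)(x_{t+2}−x̄) = 76.0000
γ_2 = 76.0000 / 7 = 10.857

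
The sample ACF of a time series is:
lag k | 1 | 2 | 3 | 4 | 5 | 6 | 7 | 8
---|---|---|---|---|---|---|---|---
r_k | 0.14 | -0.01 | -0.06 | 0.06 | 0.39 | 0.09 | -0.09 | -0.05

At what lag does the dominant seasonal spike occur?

5

The largest autocorrelation is r_5 = 0.39; the remaining lags stay at or below 0.14.
The dominant spike at lag 5 indicates a seasonal period of 5.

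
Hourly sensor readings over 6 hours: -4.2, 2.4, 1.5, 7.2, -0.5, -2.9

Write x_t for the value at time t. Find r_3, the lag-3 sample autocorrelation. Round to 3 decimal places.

Mean x̄ = (-4.2 + 2.4 + 1.5 + 7.2 − 0.5 − 2.9)/6 = 0.5833
Σ(x_t−x̄)(x_{t+3}−x̄) = (-31.6497) + (-1.9681) + (-3.1931) = -36.8108
Denominator Σ(x_t−x̄)² = 84.1083
r_3 = -36.8108 / 84.1083 = -0.438

-0.438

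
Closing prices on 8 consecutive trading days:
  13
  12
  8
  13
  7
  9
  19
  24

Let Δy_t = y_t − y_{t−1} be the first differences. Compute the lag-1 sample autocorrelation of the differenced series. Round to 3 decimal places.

-0.008

First differences Δy: -1, -4, 5, -6, 2, 10, 5
Mean of differences = 1.5714
Numerator Σ(Δy_t−Δȳ)(Δy_{t+1}−Δȳ) = -1.4694
Denominator Σ(Δy_t−Δȳ)² = 189.7143
r_1(Δy) = -1.4694 / 189.7143 = -0.008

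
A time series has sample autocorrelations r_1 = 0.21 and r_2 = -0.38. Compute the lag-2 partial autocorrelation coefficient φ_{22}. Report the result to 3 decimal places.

-0.444

φ_{22} = (r_2 − r_1²) / (1 − r_1²)
r_1² = (0.21)² = 0.0441
Numerator = -0.38 − 0.0441 = -0.4241; denominator = 1 − 0.0441 = 0.9559
φ_{22} = -0.4241 / 0.9559 = -0.444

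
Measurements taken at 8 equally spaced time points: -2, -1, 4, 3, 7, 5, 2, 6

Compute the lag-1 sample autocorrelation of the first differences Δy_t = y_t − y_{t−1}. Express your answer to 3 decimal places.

-0.362

First differences Δy: 1, 5, -1, 4, -2, -3, 4
Mean of differences = 1.1429
Numerator Σ(Δy_t−Δȳ)(Δy_{t+1}−Δȳ) = -22.7347
Denominator Σ(Δy_t−Δȳ)² = 62.8571
r_1(Δy) = -22.7347 / 62.8571 = -0.362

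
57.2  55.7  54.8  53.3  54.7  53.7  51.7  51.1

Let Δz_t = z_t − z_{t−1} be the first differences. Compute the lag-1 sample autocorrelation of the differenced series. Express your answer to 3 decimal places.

First differences Δz: -1.5, -0.9, -1.5, 1.4, -1.0, -2.0, -0.6
Mean of differences = -0.8714
Numerator Σ(Δz_t−Δz̄)(Δz_{t+1}−Δz̄) = -1.8451
Denominator Σ(Δz_t−Δz̄)² = 7.3143
r_1(Δz) = -1.8451 / 7.3143 = -0.252

-0.252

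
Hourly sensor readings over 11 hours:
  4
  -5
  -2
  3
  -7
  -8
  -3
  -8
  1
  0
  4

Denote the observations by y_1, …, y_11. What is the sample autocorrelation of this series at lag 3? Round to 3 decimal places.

0.070

Mean ȳ = (4 − 5 − 2 + 3 − 7 − 8 − 3 − 8 + 1 + 0 + 4)/11 = -1.9091
Numerator Σ_{t=1}^{8}(y_t−ȳ)(y_{t+3}−ȳ) = 15.1570
Denominator Σ(y_t−ȳ)² = 216.9091
r_3 = 15.1570 / 216.9091 = 0.070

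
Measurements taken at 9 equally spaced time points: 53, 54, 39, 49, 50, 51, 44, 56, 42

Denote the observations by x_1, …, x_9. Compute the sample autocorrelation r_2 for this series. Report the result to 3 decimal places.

-0.038

Mean x̄ = (53 + 54 + 39 + 49 + 50 + 51 + 44 + 56 + 42)/9 = 48.6667
Σ(x_t−x̄)(x_{t+2}−x̄) = (-41.8889) + (1.7778) + (-12.8889) + (0.7778) + (-6.2222) + (17.1111) + (31.1111) = -10.2222
Denominator Σ(x_t−x̄)² = 268.0000
r_2 = -10.2222 / 268.0000 = -0.038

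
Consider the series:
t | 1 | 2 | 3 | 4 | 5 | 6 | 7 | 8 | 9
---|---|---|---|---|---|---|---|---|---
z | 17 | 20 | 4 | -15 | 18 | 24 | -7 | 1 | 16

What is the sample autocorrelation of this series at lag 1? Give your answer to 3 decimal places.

-0.070

Mean z̄ = (17 + 20 + 4 − 15 + 18 + 24 − 7 + 1 + 16)/9 = 8.6667
Numerator Σ_{t=1}^{8}(z_t−z̄)(z_{t+1}−z̄) = -102.1111
Denominator Σ(z_t−z̄)² = 1460.0000
r_1 = -102.1111 / 1460.0000 = -0.070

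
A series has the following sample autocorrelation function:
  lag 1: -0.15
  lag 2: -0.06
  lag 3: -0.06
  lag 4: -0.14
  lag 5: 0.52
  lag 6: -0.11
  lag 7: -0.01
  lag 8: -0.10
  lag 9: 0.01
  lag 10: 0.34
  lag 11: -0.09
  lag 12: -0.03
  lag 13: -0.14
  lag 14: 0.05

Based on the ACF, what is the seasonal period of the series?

5

The largest autocorrelation is r_5 = 0.52, with a weaker echo at lag 10 (0.34); the remaining lags stay at or below 0.05.
The dominant spike at lag 5 indicates a seasonal period of 5.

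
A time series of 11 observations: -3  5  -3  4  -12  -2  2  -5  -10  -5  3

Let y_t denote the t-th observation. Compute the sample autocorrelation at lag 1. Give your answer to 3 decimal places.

-0.201

Mean ȳ = (-3 + 5 − 3 + 4 − 12 − 2 + 2 − 5 − 10 − 5 + 3)/11 = -2.3636
Numerator Σ_{t=1}^{10}(y_t−ȳ)(y_{t+1}−ȳ) = -62.0413
Denominator Σ(y_t−ȳ)² = 308.5455
r_1 = -62.0413 / 308.5455 = -0.201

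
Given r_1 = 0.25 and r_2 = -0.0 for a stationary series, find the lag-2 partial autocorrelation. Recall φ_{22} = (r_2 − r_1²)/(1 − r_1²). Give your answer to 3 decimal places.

-0.067

φ_{22} = (r_2 − r_1²) / (1 − r_1²)
r_1² = (0.25)² = 0.0625
Numerator = -0.0 − 0.0625 = -0.0625; denominator = 1 − 0.0625 = 0.9375
φ_{22} = -0.0625 / 0.9375 = -0.067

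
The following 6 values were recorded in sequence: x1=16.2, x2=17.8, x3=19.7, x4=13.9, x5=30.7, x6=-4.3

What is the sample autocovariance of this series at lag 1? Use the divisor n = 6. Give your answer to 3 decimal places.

Mean x̄ = (16.2 + 17.8 + 19.7 + 13.9 + 30.7 − 4.3)/6 = 15.6667
Deviations: 0.5333, 2.1333, 4.0333, -1.7667, 15.0333, -19.9667
Σ_{t=1}^{5}(x_t−x̄)(x_{t+1}−x̄) = -324.1078
γ_1 = -324.1078 / 6 = -54.018

-54.018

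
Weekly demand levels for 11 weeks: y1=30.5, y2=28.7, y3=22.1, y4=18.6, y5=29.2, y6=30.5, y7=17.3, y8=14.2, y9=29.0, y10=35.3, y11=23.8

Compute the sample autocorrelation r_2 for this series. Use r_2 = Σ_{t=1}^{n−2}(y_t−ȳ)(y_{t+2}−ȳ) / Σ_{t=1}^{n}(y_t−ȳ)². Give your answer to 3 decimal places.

Mean ȳ = (30.5 + 28.7 + 22.1 + 18.6 + 29.2 + 30.5 + 17.3 + 14.2 + 29.0 + 35.3 + 23.8)/11 = 25.3818
Numerator Σ_{t=1}^{9}(y_t−ȳ)(y_{t+2}−ȳ) = -320.4979
Denominator Σ(y_t−ȳ)² = 439.0564
r_2 = -320.4979 / 439.0564 = -0.730

-0.730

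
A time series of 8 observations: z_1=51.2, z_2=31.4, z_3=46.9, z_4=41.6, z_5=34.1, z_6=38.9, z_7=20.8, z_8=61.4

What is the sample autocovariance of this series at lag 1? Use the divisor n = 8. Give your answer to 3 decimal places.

Mean z̄ = (51.2 + 31.4 + 46.9 + 41.6 + 34.1 + 38.9 + 20.8 + 61.4)/8 = 40.7875
Σ_{t=1}^{7}(z_t−z̄)(z_{t+1}−z̄) = -517.2389
γ_1 = -517.2389 / 8 = -64.655

-64.655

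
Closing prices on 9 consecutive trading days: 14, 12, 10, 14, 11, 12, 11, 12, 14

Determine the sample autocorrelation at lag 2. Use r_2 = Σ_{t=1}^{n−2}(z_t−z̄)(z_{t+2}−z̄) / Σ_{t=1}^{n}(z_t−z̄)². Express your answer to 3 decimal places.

-0.151

Mean z̄ = (14 + 12 + 10 + 14 + 11 + 12 + 11 + 12 + 14)/9 = 12.2222
Σ(z_t−z̄)(z_{t+2}−z̄) = (-3.9506) + (-0.3951) + (2.7160) + (-0.3951) + (1.4938) + (0.0494) + (-2.1728) = -2.6543
Denominator Σ(z_t−z̄)² = 17.5556
r_2 = -2.6543 / 17.5556 = -0.151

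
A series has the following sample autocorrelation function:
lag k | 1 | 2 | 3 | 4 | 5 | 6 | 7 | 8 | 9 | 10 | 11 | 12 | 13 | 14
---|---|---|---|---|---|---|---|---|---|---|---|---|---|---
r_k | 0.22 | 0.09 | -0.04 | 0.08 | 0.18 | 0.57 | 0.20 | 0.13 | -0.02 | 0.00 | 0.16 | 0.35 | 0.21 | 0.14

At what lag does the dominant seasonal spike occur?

The largest autocorrelation is r_6 = 0.57, with a weaker echo at lag 12 (0.35); the remaining lags stay at or below 0.22.
The dominant spike at lag 6 indicates a seasonal period of 6.

6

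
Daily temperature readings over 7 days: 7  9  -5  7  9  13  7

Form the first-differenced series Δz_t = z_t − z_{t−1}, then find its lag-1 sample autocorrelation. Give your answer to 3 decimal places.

-0.470

First differences Δz: 2, -14, 12, 2, 4, -6
Mean of differences = 0.0000
Numerator Σ(Δz_t−Δz̄)(Δz_{t+1}−Δz̄) = -188.0000
Denominator Σ(Δz_t−Δz̄)² = 400.0000
r_1(Δz) = -188.0000 / 400.0000 = -0.470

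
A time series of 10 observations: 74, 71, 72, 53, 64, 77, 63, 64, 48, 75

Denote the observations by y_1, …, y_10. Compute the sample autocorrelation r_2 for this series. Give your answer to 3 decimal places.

-0.181

Mean ȳ = (74 + 71 + 72 + 53 + 64 + 77 + 63 + 64 + 48 + 75)/10 = 66.1000
Numerator Σ_{t=1}^{8}(y_t−ȳ)(y_{t+2}−ȳ) = -151.7200
Denominator Σ(y_t−ȳ)² = 836.9000
r_2 = -151.7200 / 836.9000 = -0.181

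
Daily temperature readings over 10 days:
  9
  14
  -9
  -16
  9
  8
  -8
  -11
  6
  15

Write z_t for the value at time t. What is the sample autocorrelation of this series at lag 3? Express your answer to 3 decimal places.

Mean z̄ = (9 + 14 − 9 − 16 + 9 + 8 − 8 − 11 + 6 + 15)/10 = 1.7000
Σ(z_t−z̄)(z_{t+3}−z̄) = (-129.2100) + (89.7900) + (-67.4100) + (171.6900) + (-92.7100) + (27.0900) + (-129.0100) = -129.7700
Denominator Σ(z_t−z̄)² = 1176.1000
r_3 = -129.7700 / 1176.1000 = -0.110

-0.110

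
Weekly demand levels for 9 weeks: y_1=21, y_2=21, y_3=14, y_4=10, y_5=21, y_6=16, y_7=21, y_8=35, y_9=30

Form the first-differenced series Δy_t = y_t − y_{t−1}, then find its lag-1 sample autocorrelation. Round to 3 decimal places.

-0.253

First differences Δy: 0, -7, -4, 11, -5, 5, 14, -5
Mean of differences = 1.1250
Numerator Σ(Δy_t−Δȳ)(Δy_{t+1}−Δȳ) = -113.0156
Denominator Σ(Δy_t−Δȳ)² = 446.8750
r_1(Δy) = -113.0156 / 446.8750 = -0.253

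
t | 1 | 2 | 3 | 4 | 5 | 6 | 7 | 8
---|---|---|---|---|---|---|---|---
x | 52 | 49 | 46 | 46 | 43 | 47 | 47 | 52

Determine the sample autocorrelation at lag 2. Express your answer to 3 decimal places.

Mean x̄ = (52 + 49 + 46 + 46 + 43 + 47 + 47 + 52)/8 = 47.7500
Deviations from mean: 4.2500, 1.2500, -1.7500, -1.7500, -4.7500, -0.7500, -0.7500, 4.2500
Σ(x_t−x̄)(x_{t+2}−x̄) = (-7.4375) + (-2.1875) + (8.3125) + (1.3125) + (3.5625) + (-3.1875) = 0.3750
Denominator Σ(x_t−x̄)² = 67.5000
r_2 = 0.3750 / 67.5000 = 0.006

0.006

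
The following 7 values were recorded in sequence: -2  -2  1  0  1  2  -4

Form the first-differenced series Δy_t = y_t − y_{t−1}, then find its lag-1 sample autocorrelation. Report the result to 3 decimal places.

-0.164

First differences Δy: 0, 3, -1, 1, 1, -6
Mean of differences = -0.3333
Numerator Σ(Δy_t−Δȳ)(Δy_{t+1}−Δȳ) = -7.7778
Denominator Σ(Δy_t−Δȳ)² = 47.3333
r_1(Δy) = -7.7778 / 47.3333 = -0.164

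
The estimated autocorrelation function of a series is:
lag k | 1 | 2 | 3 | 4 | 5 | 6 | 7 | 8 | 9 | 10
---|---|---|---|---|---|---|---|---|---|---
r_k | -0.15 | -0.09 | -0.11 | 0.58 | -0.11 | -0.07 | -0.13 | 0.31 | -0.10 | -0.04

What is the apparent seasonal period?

4

The largest autocorrelation is r_4 = 0.58, with a weaker echo at lag 8 (0.31); the remaining lags stay at or below -0.04.
The dominant spike at lag 4 indicates a seasonal period of 4.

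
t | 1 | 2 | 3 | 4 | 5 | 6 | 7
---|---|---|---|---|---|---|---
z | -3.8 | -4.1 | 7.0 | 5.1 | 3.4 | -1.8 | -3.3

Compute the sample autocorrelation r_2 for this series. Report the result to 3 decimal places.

Mean z̄ = (-3.8 − 4.1 + 7.0 + 5.1 + 3.4 − 1.8 − 3.3)/7 = 0.3571
Deviations from mean: -4.1571, -4.4571, 6.6429, 4.7429, 3.0429, -2.1571, -3.6571
Σ(z_t−z̄)(z_{t+2}−z̄) = (-27.6153) + (-21.1396) + (20.2133) + (-10.2310) + (-11.1282) = -49.9008
Denominator Σ(z_t−z̄)² = 131.0571
r_2 = -49.9008 / 131.0571 = -0.381

-0.381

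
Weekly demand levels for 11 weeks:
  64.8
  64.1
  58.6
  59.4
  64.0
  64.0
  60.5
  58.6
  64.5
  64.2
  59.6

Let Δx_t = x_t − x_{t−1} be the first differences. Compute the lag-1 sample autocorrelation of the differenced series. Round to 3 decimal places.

First differences Δx: -0.7, -5.5, 0.8, 4.6, 0.0, -3.5, -1.9, 5.9, -0.3, -4.6
Mean of differences = -0.5200
Numerator Σ(Δx_t−Δx̄)(Δx_{t+1}−Δx̄) = -2.0384
Denominator Σ(Δx_t−Δx̄)² = 121.7560
r_1(Δx) = -2.0384 / 121.7560 = -0.017

-0.017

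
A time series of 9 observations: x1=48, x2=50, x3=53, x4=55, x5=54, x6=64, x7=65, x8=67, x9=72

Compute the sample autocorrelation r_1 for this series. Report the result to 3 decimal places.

0.616

Mean x̄ = (48 + 50 + 53 + 55 + 54 + 64 + 65 + 67 + 72)/9 = 58.6667
Numerator Σ_{t=1}^{8}(x_t−x̄)(x_{t+1}−x̄) = 352.2222
Denominator Σ(x_t−x̄)² = 572.0000
r_1 = 352.2222 / 572.0000 = 0.616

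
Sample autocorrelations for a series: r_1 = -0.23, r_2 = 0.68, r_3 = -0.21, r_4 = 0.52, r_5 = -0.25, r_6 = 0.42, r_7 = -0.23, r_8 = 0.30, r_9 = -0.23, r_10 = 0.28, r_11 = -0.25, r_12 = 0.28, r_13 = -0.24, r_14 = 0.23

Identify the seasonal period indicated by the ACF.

The largest autocorrelation is r_2 = 0.68, with weaker echoes at lags 4 (0.52), 6 (0.42), 8 (0.30), 10 (0.28), 12 (0.28) and 14 (0.23); the remaining lags stay at or below -0.21.
The dominant spike at lag 2 indicates a seasonal period of 2.

2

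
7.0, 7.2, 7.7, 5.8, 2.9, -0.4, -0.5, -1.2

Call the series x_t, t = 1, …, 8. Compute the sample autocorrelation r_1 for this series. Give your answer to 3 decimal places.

Mean x̄ = (7.0 + 7.2 + 7.7 + 5.8 + 2.9 − 0.4 − 0.5 − 1.2)/8 = 3.5625
Deviations from mean: 3.4375, 3.6375, 4.1375, 2.2375, -0.6625, -3.9625, -4.0625, -4.7625
Numerator Σ_{t=1}^{7}(x_t−x̄)(x_{t+1}−x̄) = 73.3998
Denominator Σ(x_t−x̄)² = 102.4988
r_1 = 73.3998 / 102.4988 = 0.716

0.716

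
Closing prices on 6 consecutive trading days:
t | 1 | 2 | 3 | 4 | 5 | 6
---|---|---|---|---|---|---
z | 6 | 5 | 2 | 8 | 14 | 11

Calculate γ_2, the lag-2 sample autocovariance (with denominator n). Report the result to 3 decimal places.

-4.370

Mean z̄ = (6 + 5 + 2 + 8 + 14 + 11)/6 = 7.6667
Deviations: -1.6667, -2.6667, -5.6667, 0.3333, 6.3333, 3.3333
Σ_{t=1}^{4}(z_t−z̄)(z_{t+2}−z̄) = -26.2222
γ_2 = -26.2222 / 6 = -4.370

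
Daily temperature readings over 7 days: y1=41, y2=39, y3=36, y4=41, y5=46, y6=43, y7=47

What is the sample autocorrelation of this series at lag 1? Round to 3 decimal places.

0.352

Mean ȳ = (41 + 39 + 36 + 41 + 46 + 43 + 47)/7 = 41.8571
Deviations from mean: -0.8571, -2.8571, -5.8571, -0.8571, 4.1429, 1.1429, 5.1429
Σ(y_t−ȳ)(y_{t+1}−ȳ) = (2.4490) + (16.7347) + (5.0204) + (-3.5510) + (4.7347) + (5.8776) = 31.2653
Denominator Σ(y_t−ȳ)² = 88.8571
r_1 = 31.2653 / 88.8571 = 0.352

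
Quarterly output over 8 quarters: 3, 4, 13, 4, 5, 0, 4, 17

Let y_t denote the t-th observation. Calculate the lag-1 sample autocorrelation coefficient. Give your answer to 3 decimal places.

Mean ȳ = (3 + 4 + 13 + 4 + 5 + 0 + 4 + 17)/8 = 6.2500
Σ(y_t−ȳ)(y_{t+1}−ȳ) = (7.3125) + (-15.1875) + (-15.1875) + (2.8125) + (7.8125) + (14.0625) + (-24.1875) = -22.5625
Denominator Σ(y_t−ȳ)² = 227.5000
r_1 = -22.5625 / 227.5000 = -0.099

-0.099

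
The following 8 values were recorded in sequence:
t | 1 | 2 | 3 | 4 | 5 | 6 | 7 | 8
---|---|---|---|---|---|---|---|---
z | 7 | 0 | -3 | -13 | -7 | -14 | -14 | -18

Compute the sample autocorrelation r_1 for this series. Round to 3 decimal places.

Mean z̄ = (7 + 0 − 3 − 13 − 7 − 14 − 14 − 18)/8 = -7.7500
Deviations from mean: 14.7500, 7.7500, 4.7500, -5.2500, 0.7500, -6.2500, -6.2500, -10.2500
Numerator Σ_{t=1}^{7}(z_t−z̄)(z_{t+1}−z̄) = 220.6875
Denominator Σ(z_t−z̄)² = 511.5000
r_1 = 220.6875 / 511.5000 = 0.431

0.431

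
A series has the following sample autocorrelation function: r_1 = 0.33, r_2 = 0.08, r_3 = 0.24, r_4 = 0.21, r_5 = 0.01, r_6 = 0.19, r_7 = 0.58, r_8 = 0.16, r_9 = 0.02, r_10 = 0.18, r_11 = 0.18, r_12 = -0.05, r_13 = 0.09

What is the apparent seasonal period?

7

The largest autocorrelation is r_7 = 0.58; the remaining lags stay at or below 0.33. The elevated value at lag 1 (0.33), dropping to 0.08 at lag 2, reflects decaying short-term dependence rather than seasonality.
The dominant spike at lag 7 indicates a seasonal period of 7.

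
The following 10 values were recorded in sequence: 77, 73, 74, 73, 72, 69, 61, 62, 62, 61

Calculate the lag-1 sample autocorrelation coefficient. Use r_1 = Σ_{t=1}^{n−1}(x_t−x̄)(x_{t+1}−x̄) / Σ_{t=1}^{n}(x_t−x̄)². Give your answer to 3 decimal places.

0.684

Mean x̄ = (77 + 73 + 74 + 73 + 72 + 69 + 61 + 62 + 62 + 61)/10 = 68.4000
Numerator Σ_{t=1}^{9}(x_t−x̄)(x_{t+1}−x̄) = 241.0400
Denominator Σ(x_t−x̄)² = 352.4000
r_1 = 241.0400 / 352.4000 = 0.684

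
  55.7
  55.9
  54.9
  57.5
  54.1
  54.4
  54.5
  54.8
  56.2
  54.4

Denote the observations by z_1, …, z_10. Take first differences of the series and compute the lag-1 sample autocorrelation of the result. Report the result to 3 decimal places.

-0.598

First differences Δz: 0.2, -1.0, 2.6, -3.4, 0.3, 0.1, 0.3, 1.4, -1.8
Mean of differences = -0.1444
Numerator Σ(Δz_t−Δz̄)(Δz_{t+1}−Δz̄) = -14.6775
Denominator Σ(Δz_t−Δz̄)² = 24.5622
r_1(Δz) = -14.6775 / 24.5622 = -0.598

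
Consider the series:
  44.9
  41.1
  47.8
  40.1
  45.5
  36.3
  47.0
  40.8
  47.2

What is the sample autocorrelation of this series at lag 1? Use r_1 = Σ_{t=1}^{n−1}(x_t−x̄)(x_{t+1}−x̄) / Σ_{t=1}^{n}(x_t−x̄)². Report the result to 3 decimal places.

-0.747

Mean x̄ = (44.9 + 41.1 + 47.8 + 40.1 + 45.5 + 36.3 + 47.0 + 40.8 + 47.2)/9 = 43.4111
Numerator Σ_{t=1}^{8}(x_t−x̄)(x_{t+1}−x̄) = -94.6723
Denominator Σ(x_t−x̄)² = 126.7689
r_1 = -94.6723 / 126.7689 = -0.747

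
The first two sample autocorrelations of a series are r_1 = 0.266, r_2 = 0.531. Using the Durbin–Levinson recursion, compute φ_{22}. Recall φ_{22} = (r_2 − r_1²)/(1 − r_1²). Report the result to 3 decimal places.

φ_{22} = (r_2 − r_1²) / (1 − r_1²)
r_1² = (0.266)² = 0.070756
Numerator = 0.531 − 0.0708 = 0.4602; denominator = 1 − 0.0708 = 0.9292
φ_{22} = 0.4602 / 0.9292 = 0.495

0.495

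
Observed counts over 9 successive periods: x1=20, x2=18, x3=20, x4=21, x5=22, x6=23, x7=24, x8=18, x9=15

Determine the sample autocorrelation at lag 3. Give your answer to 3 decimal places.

Mean x̄ = (20 + 18 + 20 + 21 + 22 + 23 + 24 + 18 + 15)/9 = 20.1111
Σ(x_t−x̄)(x_{t+3}−x̄) = (-0.0988) + (-3.9877) + (-0.3210) + (3.4568) + (-3.9877) + (-14.7654) = -19.7037
Denominator Σ(x_t−x̄)² = 62.8889
r_3 = -19.7037 / 62.8889 = -0.313

-0.313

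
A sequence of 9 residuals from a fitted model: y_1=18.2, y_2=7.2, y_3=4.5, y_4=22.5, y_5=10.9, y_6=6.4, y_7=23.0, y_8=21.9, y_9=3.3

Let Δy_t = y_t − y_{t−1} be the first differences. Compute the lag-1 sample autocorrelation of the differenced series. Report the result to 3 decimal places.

First differences Δy: -11.0, -2.7, 18.0, -11.6, -4.5, 16.6, -1.1, -18.6
Mean of differences = -1.8625
Numerator Σ(Δy_t−Δȳ)(Δy_{t+1}−Δȳ) = -224.0902
Denominator Σ(Δy_t−Δȳ)² = 1202.0788
r_1(Δy) = -224.0902 / 1202.0788 = -0.186

-0.186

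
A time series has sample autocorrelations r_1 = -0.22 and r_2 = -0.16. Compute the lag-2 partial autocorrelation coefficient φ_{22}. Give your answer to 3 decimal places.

φ_{22} = (r_2 − r_1²) / (1 − r_1²)
r_1² = (-0.22)² = 0.0484
Numerator = -0.16 − 0.0484 = -0.2084; denominator = 1 − 0.0484 = 0.9516
φ_{22} = -0.2084 / 0.9516 = -0.219

-0.219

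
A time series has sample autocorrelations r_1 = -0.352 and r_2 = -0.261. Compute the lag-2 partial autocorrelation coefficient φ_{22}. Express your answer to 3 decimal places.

φ_{22} = (r_2 − r_1²) / (1 − r_1²)
r_1² = (-0.352)² = 0.123904
Numerator = -0.261 − 0.1239 = -0.3849; denominator = 1 − 0.1239 = 0.8761
φ_{22} = -0.3849 / 0.8761 = -0.439

-0.439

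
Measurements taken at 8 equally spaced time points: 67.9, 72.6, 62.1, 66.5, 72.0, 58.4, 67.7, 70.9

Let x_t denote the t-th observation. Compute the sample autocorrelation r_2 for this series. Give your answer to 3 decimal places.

Mean x̄ = (67.9 + 72.6 + 62.1 + 66.5 + 72.0 + 58.4 + 67.7 + 70.9)/8 = 67.2625
Deviations from mean: 0.6375, 5.3375, -5.1625, -0.7625, 4.7375, -8.8625, 0.4375, 3.6375
Numerator Σ_{t=1}^{6}(x_t−x̄)(x_{t+2}−x̄) = -55.2253
Denominator Σ(x_t−x̄)² = 170.5388
r_2 = -55.2253 / 170.5388 = -0.324

-0.324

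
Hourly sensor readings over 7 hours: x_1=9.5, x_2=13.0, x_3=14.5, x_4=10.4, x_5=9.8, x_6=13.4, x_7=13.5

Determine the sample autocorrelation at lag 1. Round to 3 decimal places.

-0.059

Mean x̄ = (9.5 + 13.0 + 14.5 + 10.4 + 9.8 + 13.4 + 13.5)/7 = 12.0143
Deviations from mean: -2.5143, 0.9857, 2.4857, -1.6143, -2.2143, 1.3857, 1.4857
Σ(x_t−x̄)(x_{t+1}−x̄) = (-2.4784) + (2.4502) + (-4.0127) + (3.5745) + (-3.0684) + (2.0588) = -1.4759
Denominator Σ(x_t−x̄)² = 25.1086
r_1 = -1.4759 / 25.1086 = -0.059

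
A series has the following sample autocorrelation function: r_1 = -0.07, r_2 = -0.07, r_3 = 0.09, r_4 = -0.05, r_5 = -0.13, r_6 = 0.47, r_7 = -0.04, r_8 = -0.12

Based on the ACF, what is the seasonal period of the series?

6

The largest autocorrelation is r_6 = 0.47; the remaining lags stay at or below 0.09.
The dominant spike at lag 6 indicates a seasonal period of 6.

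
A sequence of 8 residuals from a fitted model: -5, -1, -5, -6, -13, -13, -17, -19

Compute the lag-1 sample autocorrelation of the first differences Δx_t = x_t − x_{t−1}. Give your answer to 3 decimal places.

First differences Δx: 4, -4, -1, -7, 0, -4, -2
Mean of differences = -2.0000
Numerator Σ(Δx_t−Δx̄)(Δx_{t+1}−Δx̄) = -33.0000
Denominator Σ(Δx_t−Δx̄)² = 74.0000
r_1(Δx) = -33.0000 / 74.0000 = -0.446

-0.446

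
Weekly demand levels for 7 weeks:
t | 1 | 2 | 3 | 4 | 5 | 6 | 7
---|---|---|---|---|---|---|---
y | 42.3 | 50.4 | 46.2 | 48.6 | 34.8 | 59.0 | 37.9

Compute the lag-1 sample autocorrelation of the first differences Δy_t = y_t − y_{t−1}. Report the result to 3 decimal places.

First differences Δy: 8.1, -4.2, 2.4, -13.8, 24.2, -21.1
Mean of differences = -0.7333
Numerator Σ(Δy_t−Δȳ)(Δy_{t+1}−Δȳ) = -916.0311
Denominator Σ(Δy_t−Δȳ)² = 1307.0733
r_1(Δy) = -916.0311 / 1307.0733 = -0.701

-0.701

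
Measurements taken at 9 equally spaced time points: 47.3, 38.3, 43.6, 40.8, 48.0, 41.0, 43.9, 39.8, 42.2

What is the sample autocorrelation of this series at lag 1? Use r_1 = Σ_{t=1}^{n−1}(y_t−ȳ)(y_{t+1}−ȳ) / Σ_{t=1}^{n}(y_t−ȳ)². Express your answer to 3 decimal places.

-0.568

Mean ȳ = (47.3 + 38.3 + 43.6 + 40.8 + 48.0 + 41.0 + 43.9 + 39.8 + 42.2)/9 = 42.7667
Numerator Σ_{t=1}^{8}(y_t−ȳ)(y_{t+1}−ȳ) = -48.8311
Denominator Σ(y_t−ȳ)² = 85.9800
r_1 = -48.8311 / 85.9800 = -0.568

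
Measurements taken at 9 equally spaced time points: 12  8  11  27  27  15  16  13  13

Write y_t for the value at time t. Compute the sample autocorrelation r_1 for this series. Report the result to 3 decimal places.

0.375

Mean ȳ = (12 + 8 + 11 + 27 + 27 + 15 + 16 + 13 + 13)/9 = 15.7778
Numerator Σ_{t=1}^{8}(y_t−ȳ)(y_{t+1}−ȳ) = 137.0617
Denominator Σ(y_t−ȳ)² = 365.5556
r_1 = 137.0617 / 365.5556 = 0.375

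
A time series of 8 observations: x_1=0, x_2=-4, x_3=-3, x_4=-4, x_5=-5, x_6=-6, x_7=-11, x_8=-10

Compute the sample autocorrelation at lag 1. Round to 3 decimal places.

Mean x̄ = (0 − 4 − 3 − 4 − 5 − 6 − 11 − 10)/8 = -5.3750
Deviations from mean: 5.3750, 1.3750, 2.3750, 1.3750, 0.3750, -0.6250, -5.6250, -4.6250
Σ(x_t−x̄)(x_{t+1}−x̄) = (7.3906) + (3.2656) + (3.2656) + (0.5156) + (-0.2344) + (3.5156) + (26.0156) = 43.7344
Denominator Σ(x_t−x̄)² = 91.8750
r_1 = 43.7344 / 91.8750 = 0.476

0.476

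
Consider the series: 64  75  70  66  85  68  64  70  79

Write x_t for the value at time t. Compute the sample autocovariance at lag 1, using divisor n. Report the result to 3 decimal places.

Mean x̄ = (64 + 75 + 70 + 66 + 85 + 68 + 64 + 70 + 79)/9 = 71.2222
Σ_{t=1}^{8}(x_t−x̄)(x_{t+1}−x̄) = -119.2716
γ_1 = -119.2716 / 9 = -13.252

-13.252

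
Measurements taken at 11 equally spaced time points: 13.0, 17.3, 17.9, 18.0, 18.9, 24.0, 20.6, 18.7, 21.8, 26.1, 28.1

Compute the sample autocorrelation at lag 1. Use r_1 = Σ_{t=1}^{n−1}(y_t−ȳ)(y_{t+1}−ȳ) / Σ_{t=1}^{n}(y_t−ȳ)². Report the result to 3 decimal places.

0.450

Mean ȳ = (13.0 + 17.3 + 17.9 + 18.0 + 18.9 + 24.0 + 20.6 + 18.7 + 21.8 + 26.1 + 28.1)/11 = 20.4000
Numerator Σ_{t=1}^{10}(y_t−ȳ)(y_{t+1}−ȳ) = 84.7600
Denominator Σ(y_t−ȳ)² = 188.2600
r_1 = 84.7600 / 188.2600 = 0.450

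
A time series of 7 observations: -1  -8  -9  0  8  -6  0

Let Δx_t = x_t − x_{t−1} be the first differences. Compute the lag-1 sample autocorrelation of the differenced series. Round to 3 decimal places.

First differences Δx: -7, -1, 9, 8, -14, 6
Mean of differences = 0.1667
Numerator Σ(Δx_t−Δx̄)(Δx_{t+1}−Δx̄) = -126.3611
Denominator Σ(Δx_t−Δx̄)² = 426.8333
r_1(Δx) = -126.3611 / 426.8333 = -0.296

-0.296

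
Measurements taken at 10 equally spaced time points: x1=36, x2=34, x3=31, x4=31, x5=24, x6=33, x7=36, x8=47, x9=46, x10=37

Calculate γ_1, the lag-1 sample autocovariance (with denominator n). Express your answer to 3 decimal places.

24.775

Mean x̄ = (36 + 34 + 31 + 31 + 24 + 33 + 36 + 47 + 46 + 37)/10 = 35.5000
Σ_{t=1}^{9}(x_t−x̄)(x_{t+1}−x̄) = 247.7500
γ_1 = 247.7500 / 10 = 24.775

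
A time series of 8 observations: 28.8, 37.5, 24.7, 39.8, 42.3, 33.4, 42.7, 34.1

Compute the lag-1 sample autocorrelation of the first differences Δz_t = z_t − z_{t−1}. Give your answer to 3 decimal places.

-0.643

First differences Δz: 8.7, -12.8, 15.1, 2.5, -8.9, 9.3, -8.6
Mean of differences = 0.7571
Numerator Σ(Δz_t−Δz̄)(Δz_{t+1}−Δz̄) = -456.4004
Denominator Σ(Δz_t−Δz̄)² = 709.4371
r_1(Δz) = -456.4004 / 709.4371 = -0.643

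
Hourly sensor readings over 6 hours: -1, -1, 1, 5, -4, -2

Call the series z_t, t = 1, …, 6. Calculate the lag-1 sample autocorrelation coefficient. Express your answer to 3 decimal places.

-0.143

Mean z̄ = (-1 − 1 + 1 + 5 − 4 − 2)/6 = -0.3333
Deviations from mean: -0.6667, -0.6667, 1.3333, 5.3333, -3.6667, -1.6667
Σ(z_t−z̄)(z_{t+1}−z̄) = (0.4444) + (-0.8889) + (7.1111) + (-19.5556) + (6.1111) = -6.7778
Denominator Σ(z_t−z̄)² = 47.3333
r_1 = -6.7778 / 47.3333 = -0.143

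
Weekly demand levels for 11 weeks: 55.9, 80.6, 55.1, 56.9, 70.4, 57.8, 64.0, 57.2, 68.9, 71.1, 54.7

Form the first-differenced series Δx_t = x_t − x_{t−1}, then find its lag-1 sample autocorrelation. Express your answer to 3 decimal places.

-0.492

First differences Δx: 24.7, -25.5, 1.8, 13.5, -12.6, 6.2, -6.8, 11.7, 2.2, -16.4
Mean of differences = -0.1200
Numerator Σ(Δx_t−Δx̄)(Δx_{t+1}−Δx̄) = -1032.8844
Denominator Σ(Δx_t−Δx̄)² = 2099.8160
r_1(Δx) = -1032.8844 / 2099.8160 = -0.492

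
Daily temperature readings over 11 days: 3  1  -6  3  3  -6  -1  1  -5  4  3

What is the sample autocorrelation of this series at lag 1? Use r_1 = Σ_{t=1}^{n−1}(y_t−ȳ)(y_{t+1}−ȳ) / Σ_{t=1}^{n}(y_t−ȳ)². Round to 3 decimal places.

Mean ȳ = (3 + 1 − 6 + 3 + 3 − 6 − 1 + 1 − 5 + 4 + 3)/11 = 0.0000
Numerator Σ_{t=1}^{10}(y_t−ȳ)(y_{t+1}−ȳ) = -38.0000
Denominator Σ(y_t−ȳ)² = 152.0000
r_1 = -38.0000 / 152.0000 = -0.250

-0.250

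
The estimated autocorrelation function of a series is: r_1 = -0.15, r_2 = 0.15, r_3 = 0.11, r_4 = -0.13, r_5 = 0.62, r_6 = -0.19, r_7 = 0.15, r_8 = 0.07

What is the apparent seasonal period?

The largest autocorrelation is r_5 = 0.62; the remaining lags stay at or below 0.15.
The dominant spike at lag 5 indicates a seasonal period of 5.

5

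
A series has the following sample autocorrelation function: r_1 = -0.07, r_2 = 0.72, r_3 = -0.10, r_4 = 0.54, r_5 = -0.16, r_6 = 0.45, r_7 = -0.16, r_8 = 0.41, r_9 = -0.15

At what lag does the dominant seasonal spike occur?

The largest autocorrelation is r_2 = 0.72, with weaker echoes at lags 4 (0.54), 6 (0.45) and 8 (0.41); the remaining lags stay at or below -0.07.
The dominant spike at lag 2 indicates a seasonal period of 2.

2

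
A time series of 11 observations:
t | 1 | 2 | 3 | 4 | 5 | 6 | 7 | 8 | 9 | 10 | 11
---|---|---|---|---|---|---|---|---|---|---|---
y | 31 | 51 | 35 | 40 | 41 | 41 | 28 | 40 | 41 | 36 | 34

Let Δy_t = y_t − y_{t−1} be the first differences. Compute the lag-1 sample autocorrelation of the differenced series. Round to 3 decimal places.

First differences Δy: 20, -16, 5, 1, 0, -13, 12, 1, -5, -2
Mean of differences = 0.3000
Numerator Σ(Δy_t−Δȳ)(Δy_{t+1}−Δȳ) = -529.5900
Denominator Σ(Δy_t−Δȳ)² = 1024.1000
r_1(Δy) = -529.5900 / 1024.1000 = -0.517

-0.517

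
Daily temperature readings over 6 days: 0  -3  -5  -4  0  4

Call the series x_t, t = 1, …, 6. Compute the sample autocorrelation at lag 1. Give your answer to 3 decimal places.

Mean x̄ = (0 − 3 − 5 − 4 + 0 + 4)/6 = -1.3333
Σ(x_t−x̄)(x_{t+1}−x̄) = (-2.2222) + (6.1111) + (9.7778) + (-3.5556) + (7.1111) = 17.2222
Denominator Σ(x_t−x̄)² = 55.3333
r_1 = 17.2222 / 55.3333 = 0.311

0.311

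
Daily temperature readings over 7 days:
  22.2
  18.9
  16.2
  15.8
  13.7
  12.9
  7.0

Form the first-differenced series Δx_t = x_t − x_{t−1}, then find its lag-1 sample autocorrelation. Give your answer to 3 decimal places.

-0.223

First differences Δx: -3.3, -2.7, -0.4, -2.1, -0.8, -5.9
Mean of differences = -2.5333
Numerator Σ(Δx_t−Δx̄)(Δx_{t+1}−Δx̄) = -4.3878
Denominator Σ(Δx_t−Δx̄)² = 19.6933
r_1(Δx) = -4.3878 / 19.6933 = -0.223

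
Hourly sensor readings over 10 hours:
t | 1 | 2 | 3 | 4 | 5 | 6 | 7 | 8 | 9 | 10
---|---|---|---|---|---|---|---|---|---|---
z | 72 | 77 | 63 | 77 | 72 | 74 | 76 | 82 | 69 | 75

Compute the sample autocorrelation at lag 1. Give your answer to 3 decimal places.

-0.449

Mean z̄ = (72 + 77 + 63 + 77 + 72 + 74 + 76 + 82 + 69 + 75)/10 = 73.7000
Numerator Σ_{t=1}^{9}(z_t−z̄)(z_{t+1}−z̄) = -107.6900
Denominator Σ(z_t−z̄)² = 240.1000
r_1 = -107.6900 / 240.1000 = -0.449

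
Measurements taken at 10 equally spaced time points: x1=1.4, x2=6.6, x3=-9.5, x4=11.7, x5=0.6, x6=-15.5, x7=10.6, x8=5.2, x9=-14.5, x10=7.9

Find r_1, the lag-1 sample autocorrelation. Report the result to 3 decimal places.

-0.503

Mean x̄ = (1.4 + 6.6 − 9.5 + 11.7 + 0.6 − 15.5 + 10.6 + 5.2 − 14.5 + 7.9)/10 = 0.4500
Numerator Σ_{t=1}^{9}(x_t−x̄)(x_{t+1}−x̄) = -464.0625
Denominator Σ(x_t−x̄)² = 923.3050
r_1 = -464.0625 / 923.3050 = -0.503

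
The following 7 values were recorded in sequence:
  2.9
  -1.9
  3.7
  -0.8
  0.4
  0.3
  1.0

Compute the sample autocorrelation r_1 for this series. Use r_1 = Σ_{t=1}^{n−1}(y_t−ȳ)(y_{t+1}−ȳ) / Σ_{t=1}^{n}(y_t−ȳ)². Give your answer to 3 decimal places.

Mean ȳ = (2.9 − 1.9 + 3.7 − 0.8 + 0.4 + 0.3 + 1.0)/7 = 0.8000
Deviations from mean: 2.1000, -2.7000, 2.9000, -1.6000, -0.4000, -0.5000, 0.2000
Numerator Σ_{t=1}^{6}(y_t−ȳ)(y_{t+1}−ȳ) = -17.4000
Denominator Σ(y_t−ȳ)² = 23.1200
r_1 = -17.4000 / 23.1200 = -0.753

-0.753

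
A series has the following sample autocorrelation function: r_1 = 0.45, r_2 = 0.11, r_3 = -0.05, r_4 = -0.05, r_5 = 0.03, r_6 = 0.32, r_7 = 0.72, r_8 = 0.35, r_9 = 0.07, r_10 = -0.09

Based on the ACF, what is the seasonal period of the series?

7

The largest autocorrelation is r_7 = 0.72; the remaining lags stay at or below 0.45. The elevated value at lag 1 (0.45), dropping to 0.11 at lag 2, reflects decaying short-term dependence rather than seasonality.
The dominant spike at lag 7 indicates a seasonal period of 7.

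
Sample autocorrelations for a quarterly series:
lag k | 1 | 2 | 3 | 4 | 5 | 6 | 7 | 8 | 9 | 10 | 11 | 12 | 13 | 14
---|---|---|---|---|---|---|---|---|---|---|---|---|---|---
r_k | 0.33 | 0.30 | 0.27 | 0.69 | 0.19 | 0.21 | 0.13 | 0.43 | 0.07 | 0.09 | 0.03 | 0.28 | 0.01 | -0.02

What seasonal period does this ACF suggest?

4

The largest autocorrelation is r_4 = 0.69, with a weaker echo at lag 8 (0.43); the remaining lags stay at or below 0.33. The elevated value at lag 1 (0.33), dropping to 0.30 at lag 2, reflects decaying short-term dependence rather than seasonality.
The dominant spike at lag 4 indicates a seasonal period of 4.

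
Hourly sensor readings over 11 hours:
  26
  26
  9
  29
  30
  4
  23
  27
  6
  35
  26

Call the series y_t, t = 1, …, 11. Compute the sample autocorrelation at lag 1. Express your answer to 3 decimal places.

-0.421

Mean ȳ = (26 + 26 + 9 + 29 + 30 + 4 + 23 + 27 + 6 + 35 + 26)/11 = 21.9091
Numerator Σ_{t=1}^{10}(y_t−ȳ)(y_{t+1}−ȳ) = -464.8264
Denominator Σ(y_t−ȳ)² = 1104.9091
r_1 = -464.8264 / 1104.9091 = -0.421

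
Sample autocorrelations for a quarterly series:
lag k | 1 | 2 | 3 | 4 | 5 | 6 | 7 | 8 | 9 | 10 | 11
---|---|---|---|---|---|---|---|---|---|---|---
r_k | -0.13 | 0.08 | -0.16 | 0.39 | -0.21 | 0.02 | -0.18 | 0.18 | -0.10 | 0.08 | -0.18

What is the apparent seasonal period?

4

The largest autocorrelation is r_4 = 0.39, with a weaker echo at lag 8 (0.18); the remaining lags stay at or below 0.08.
The dominant spike at lag 4 indicates a seasonal period of 4.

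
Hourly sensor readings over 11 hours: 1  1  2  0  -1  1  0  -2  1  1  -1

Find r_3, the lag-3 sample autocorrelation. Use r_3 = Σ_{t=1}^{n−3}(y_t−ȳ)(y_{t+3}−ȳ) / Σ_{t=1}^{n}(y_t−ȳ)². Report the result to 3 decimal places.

0.446

Mean ȳ = (1 + 1 + 2 + 0 − 1 + 1 + 0 − 2 + 1 + 1 − 1)/11 = 0.2727
Numerator Σ_{t=1}^{8}(y_t−ȳ)(y_{t+3}−ȳ) = 6.3223
Denominator Σ(y_t−ȳ)² = 14.1818
r_3 = 6.3223 / 14.1818 = 0.446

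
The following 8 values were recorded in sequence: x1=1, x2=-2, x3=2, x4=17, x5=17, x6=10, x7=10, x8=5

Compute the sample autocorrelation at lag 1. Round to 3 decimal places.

Mean x̄ = (1 − 2 + 2 + 17 + 17 + 10 + 10 + 5)/8 = 7.5000
Numerator Σ_{t=1}^{7}(x_t−x̄)(x_{t+1}−x̄) = 175.7500
Denominator Σ(x_t−x̄)² = 362.0000
r_1 = 175.7500 / 362.0000 = 0.485

0.485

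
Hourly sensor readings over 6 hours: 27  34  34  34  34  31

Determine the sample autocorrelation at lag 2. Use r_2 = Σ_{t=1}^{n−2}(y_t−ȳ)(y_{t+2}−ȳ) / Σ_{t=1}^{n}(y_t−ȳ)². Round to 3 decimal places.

-0.134

Mean ȳ = (27 + 34 + 34 + 34 + 34 + 31)/6 = 32.3333
Σ(y_t−ȳ)(y_{t+2}−ȳ) = (-8.8889) + (2.7778) + (2.7778) + (-2.2222) = -5.5556
Denominator Σ(y_t−ȳ)² = 41.3333
r_2 = -5.5556 / 41.3333 = -0.134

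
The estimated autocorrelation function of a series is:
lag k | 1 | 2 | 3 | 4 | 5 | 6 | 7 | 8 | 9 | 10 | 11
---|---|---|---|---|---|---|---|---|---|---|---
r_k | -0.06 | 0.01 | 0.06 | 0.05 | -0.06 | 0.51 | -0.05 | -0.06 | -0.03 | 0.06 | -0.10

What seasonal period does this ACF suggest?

6

The largest autocorrelation is r_6 = 0.51; the remaining lags stay at or below 0.06.
The dominant spike at lag 6 indicates a seasonal period of 6.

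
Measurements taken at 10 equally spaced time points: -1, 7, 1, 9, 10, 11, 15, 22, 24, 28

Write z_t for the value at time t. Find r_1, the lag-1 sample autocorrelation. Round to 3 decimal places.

0.597

Mean z̄ = (-1 + 7 + 1 + 9 + 10 + 11 + 15 + 22 + 24 + 28)/10 = 12.6000
Numerator Σ_{t=1}^{9}(z_t−z̄)(z_{t+1}−z̄) = 497.8400
Denominator Σ(z_t−z̄)² = 834.4000
r_1 = 497.8400 / 834.4000 = 0.597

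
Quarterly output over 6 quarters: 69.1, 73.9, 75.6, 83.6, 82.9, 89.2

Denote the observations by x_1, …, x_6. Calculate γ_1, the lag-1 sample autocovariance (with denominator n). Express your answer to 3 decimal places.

18.318

Mean x̄ = (69.1 + 73.9 + 75.6 + 83.6 + 82.9 + 89.2)/6 = 79.0500
Σ_{t=1}^{5}(x_t−x̄)(x_{t+1}−x̄) = 109.9075
γ_1 = 109.9075 / 6 = 18.318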